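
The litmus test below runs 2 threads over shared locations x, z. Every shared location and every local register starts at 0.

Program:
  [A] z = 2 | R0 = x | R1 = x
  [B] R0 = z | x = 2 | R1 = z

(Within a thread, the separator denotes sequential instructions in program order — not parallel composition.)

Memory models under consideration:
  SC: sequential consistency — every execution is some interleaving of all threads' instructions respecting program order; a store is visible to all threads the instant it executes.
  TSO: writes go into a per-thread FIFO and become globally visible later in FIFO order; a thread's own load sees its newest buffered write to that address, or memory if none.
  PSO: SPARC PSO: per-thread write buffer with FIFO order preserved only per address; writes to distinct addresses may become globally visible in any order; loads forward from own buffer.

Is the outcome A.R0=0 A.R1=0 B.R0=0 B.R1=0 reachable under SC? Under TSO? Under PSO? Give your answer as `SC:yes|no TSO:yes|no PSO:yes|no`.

SC:no TSO:yes PSO:yes

outcome vector order: (A.R0,A.R1,B.R0,B.R1)
[SC] allowed = {(0,0,0,2) (0,0,2,2) (0,2,0,2) (0,2,2,2) (2,2,0,0) (2,2,0,2) (2,2,2,2)}
[TSO] allowed = {(0,0,0,0) (0,0,0,2) (0,0,2,2) (0,2,0,0) (0,2,0,2) (0,2,2,2) (2,2,0,0) (2,2,0,2) (2,2,2,2)}
[PSO] allowed = {(0,0,0,0) (0,0,0,2) (0,0,2,2) (0,2,0,0) (0,2,0,2) (0,2,2,2) (2,2,0,0) (2,2,0,2) (2,2,2,2)}
target (0,0,0,0) ∈ {TSO,PSO}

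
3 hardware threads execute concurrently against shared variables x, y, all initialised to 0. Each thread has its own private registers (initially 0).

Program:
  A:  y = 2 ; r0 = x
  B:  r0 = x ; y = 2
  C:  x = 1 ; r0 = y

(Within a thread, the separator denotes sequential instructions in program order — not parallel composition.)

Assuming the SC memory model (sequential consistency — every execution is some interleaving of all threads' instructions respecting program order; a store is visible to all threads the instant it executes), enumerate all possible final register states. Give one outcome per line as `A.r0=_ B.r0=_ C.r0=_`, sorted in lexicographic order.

outcome vector order: (A.r0,B.r0,C.r0)
|SC outcomes| = 6

A.r0=0 B.r0=0 C.r0=2
A.r0=0 B.r0=1 C.r0=2
A.r0=1 B.r0=0 C.r0=0
A.r0=1 B.r0=0 C.r0=2
A.r0=1 B.r0=1 C.r0=0
A.r0=1 B.r0=1 C.r0=2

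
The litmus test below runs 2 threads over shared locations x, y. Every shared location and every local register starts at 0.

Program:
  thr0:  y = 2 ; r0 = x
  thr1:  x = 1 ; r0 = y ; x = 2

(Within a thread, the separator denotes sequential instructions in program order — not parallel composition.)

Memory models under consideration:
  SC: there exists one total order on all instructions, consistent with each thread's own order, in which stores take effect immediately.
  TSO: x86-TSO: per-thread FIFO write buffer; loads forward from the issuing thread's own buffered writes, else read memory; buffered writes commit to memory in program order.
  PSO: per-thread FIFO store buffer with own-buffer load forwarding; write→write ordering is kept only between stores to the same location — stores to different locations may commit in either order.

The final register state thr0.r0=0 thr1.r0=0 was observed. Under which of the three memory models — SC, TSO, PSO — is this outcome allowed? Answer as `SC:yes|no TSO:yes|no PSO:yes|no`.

SC:no TSO:yes PSO:yes

outcome vector order: (thr0.r0,thr1.r0)
SC (5): 02; 10; 12; 20; 22
TSO (6): 00; 02; 10; 12; 20; 22
PSO (6): 00; 02; 10; 12; 20; 22
target 00 ∈ {TSO,PSO}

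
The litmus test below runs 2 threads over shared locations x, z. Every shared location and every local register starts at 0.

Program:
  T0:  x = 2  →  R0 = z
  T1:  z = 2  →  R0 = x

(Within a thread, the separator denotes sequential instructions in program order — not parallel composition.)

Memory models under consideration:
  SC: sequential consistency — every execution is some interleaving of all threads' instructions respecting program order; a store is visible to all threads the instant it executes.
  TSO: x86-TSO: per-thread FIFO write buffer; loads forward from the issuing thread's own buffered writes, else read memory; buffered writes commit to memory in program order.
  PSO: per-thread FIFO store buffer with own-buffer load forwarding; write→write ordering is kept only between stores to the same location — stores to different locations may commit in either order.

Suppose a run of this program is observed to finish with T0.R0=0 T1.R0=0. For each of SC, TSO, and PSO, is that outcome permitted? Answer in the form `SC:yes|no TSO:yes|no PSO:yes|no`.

outcome vector order: (T0.R0,T1.R0)
SC (3): 02, 20, 22
TSO (4): 00, 02, 20, 22
PSO (4): 00, 02, 20, 22
target 00 ∈ {TSO,PSO}

SC:no TSO:yes PSO:yes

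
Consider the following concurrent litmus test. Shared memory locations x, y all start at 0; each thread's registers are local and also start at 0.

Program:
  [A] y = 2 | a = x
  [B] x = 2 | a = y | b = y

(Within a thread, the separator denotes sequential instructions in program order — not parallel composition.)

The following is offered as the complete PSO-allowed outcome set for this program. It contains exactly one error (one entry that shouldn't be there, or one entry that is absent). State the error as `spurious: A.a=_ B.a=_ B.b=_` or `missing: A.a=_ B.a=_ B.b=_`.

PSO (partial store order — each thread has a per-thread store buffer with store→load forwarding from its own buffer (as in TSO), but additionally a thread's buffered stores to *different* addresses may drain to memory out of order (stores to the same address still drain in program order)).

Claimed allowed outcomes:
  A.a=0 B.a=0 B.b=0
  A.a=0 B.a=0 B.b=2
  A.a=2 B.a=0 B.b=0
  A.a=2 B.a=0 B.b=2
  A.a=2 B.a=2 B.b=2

outcome vector order: (A.a,B.a,B.b)
under PSO → <0 0 0>, <0 0 2>, <0 2 2>, <2 0 0>, <2 0 2>, <2 2 2>
PSO∖claimed = {<0 2 2>}

missing: A.a=0 B.a=2 B.b=2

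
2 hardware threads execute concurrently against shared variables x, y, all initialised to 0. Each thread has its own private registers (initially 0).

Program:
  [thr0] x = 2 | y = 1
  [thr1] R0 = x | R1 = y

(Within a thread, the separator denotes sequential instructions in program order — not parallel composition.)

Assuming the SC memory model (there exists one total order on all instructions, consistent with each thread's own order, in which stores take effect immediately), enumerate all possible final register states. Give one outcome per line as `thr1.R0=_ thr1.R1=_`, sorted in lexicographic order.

thr1.R0=0 thr1.R1=0
thr1.R0=0 thr1.R1=1
thr1.R0=2 thr1.R1=0
thr1.R0=2 thr1.R1=1

outcome vector order: (thr1.R0,thr1.R1)
|SC outcomes| = 4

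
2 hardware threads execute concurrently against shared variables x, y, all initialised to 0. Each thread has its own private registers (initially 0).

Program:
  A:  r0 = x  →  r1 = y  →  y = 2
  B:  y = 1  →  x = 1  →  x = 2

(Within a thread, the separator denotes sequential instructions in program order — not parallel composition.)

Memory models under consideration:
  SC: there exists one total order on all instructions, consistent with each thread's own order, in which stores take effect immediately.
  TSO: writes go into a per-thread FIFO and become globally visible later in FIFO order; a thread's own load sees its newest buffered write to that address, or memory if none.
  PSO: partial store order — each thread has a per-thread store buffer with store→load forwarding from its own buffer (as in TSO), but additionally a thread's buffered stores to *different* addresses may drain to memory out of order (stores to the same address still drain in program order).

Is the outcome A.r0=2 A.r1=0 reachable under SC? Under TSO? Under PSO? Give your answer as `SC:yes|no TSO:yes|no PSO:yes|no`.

outcome vector order: (A.r0,A.r1)
SC: 4 outcomes — {00; 01; 11; 21}
TSO: 4 outcomes — {00; 01; 11; 21}
PSO: 6 outcomes — {00; 01; 10; 11; 20; 21}
target 20 ∈ {PSO}

SC:no TSO:no PSO:yes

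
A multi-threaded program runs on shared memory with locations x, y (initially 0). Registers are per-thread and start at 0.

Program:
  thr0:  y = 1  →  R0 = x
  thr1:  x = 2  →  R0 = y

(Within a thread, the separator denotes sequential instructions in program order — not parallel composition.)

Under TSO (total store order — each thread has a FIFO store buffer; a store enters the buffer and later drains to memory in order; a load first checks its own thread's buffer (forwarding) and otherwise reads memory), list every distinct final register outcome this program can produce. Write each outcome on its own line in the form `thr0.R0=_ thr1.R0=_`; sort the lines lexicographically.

thr0.R0=0 thr1.R0=0
thr0.R0=0 thr1.R0=1
thr0.R0=2 thr1.R0=0
thr0.R0=2 thr1.R0=1

outcome vector order: (thr0.R0,thr1.R0)
|TSO outcomes| = 4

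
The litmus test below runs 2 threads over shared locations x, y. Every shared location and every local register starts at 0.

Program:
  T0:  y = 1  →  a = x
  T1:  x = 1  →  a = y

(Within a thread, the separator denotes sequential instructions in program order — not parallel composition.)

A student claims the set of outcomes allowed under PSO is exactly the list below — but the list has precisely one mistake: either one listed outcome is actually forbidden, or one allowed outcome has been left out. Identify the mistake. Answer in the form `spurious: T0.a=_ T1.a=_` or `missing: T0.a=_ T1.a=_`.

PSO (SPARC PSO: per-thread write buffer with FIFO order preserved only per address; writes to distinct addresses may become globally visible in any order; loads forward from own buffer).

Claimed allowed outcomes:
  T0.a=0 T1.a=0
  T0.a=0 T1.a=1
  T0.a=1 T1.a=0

missing: T0.a=1 T1.a=1

outcome vector order: (T0.a,T1.a)
PSO: 4 outcomes — {00; 01; 10; 11}
PSO∖claimed = {11}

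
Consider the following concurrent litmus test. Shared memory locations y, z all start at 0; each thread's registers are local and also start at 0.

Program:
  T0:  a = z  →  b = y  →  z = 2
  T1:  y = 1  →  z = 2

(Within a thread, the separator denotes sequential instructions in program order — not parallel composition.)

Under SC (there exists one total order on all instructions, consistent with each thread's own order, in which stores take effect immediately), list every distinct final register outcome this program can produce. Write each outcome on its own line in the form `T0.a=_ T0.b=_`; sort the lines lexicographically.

outcome vector order: (T0.a,T0.b)
|SC outcomes| = 3

T0.a=0 T0.b=0
T0.a=0 T0.b=1
T0.a=2 T0.b=1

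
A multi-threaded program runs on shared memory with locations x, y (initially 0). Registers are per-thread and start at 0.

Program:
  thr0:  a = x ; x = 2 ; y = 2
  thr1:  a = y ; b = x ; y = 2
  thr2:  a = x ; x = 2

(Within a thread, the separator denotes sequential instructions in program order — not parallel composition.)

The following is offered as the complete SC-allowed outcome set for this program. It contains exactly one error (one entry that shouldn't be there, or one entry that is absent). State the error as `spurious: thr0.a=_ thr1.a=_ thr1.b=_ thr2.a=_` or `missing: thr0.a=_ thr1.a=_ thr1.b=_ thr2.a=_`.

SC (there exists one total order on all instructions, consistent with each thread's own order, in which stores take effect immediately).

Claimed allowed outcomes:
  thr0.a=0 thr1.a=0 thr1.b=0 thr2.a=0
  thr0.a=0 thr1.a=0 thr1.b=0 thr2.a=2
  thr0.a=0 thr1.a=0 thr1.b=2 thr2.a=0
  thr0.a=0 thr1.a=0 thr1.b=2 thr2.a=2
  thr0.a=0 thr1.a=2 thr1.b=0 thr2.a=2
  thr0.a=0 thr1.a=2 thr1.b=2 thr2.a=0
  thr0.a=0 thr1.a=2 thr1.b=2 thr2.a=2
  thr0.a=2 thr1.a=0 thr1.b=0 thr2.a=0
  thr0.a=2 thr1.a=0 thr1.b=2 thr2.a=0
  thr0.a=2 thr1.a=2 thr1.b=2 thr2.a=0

spurious: thr0.a=0 thr1.a=2 thr1.b=0 thr2.a=2

outcome vector order: (thr0.a,thr1.a,thr1.b,thr2.a)
[SC] allowed = {0000, 0002, 0020, 0022, 0220, 0222, 2000, 2020, 2220}
claimed∖SC = {0202}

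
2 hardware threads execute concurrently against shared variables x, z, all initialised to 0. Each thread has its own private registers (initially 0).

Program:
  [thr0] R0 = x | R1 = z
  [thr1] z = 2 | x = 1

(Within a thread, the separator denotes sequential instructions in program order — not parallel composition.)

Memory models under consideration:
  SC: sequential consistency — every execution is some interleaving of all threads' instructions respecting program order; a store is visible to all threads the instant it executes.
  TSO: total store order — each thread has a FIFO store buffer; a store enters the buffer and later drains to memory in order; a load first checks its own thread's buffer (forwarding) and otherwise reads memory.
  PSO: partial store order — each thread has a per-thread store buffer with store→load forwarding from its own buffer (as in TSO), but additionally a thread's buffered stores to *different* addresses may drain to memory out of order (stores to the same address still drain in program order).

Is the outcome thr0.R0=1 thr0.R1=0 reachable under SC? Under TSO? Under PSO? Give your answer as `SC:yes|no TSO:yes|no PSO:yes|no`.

outcome vector order: (thr0.R0,thr0.R1)
SC: 3 outcomes — {0/0, 0/2, 1/2}
TSO: 3 outcomes — {0/0, 0/2, 1/2}
PSO: 4 outcomes — {0/0, 0/2, 1/0, 1/2}
target 1/0 ∈ {PSO}

SC:no TSO:no PSO:yes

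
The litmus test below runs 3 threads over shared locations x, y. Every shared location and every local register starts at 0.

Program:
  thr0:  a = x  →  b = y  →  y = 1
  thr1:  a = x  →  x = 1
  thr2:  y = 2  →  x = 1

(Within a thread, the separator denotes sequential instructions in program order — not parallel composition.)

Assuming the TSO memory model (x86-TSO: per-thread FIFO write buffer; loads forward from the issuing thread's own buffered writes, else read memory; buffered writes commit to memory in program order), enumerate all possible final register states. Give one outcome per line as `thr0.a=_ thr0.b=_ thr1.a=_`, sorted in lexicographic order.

thr0.a=0 thr0.b=0 thr1.a=0
thr0.a=0 thr0.b=0 thr1.a=1
thr0.a=0 thr0.b=2 thr1.a=0
thr0.a=0 thr0.b=2 thr1.a=1
thr0.a=1 thr0.b=0 thr1.a=0
thr0.a=1 thr0.b=2 thr1.a=0
thr0.a=1 thr0.b=2 thr1.a=1

outcome vector order: (thr0.a,thr0.b,thr1.a)
|TSO outcomes| = 7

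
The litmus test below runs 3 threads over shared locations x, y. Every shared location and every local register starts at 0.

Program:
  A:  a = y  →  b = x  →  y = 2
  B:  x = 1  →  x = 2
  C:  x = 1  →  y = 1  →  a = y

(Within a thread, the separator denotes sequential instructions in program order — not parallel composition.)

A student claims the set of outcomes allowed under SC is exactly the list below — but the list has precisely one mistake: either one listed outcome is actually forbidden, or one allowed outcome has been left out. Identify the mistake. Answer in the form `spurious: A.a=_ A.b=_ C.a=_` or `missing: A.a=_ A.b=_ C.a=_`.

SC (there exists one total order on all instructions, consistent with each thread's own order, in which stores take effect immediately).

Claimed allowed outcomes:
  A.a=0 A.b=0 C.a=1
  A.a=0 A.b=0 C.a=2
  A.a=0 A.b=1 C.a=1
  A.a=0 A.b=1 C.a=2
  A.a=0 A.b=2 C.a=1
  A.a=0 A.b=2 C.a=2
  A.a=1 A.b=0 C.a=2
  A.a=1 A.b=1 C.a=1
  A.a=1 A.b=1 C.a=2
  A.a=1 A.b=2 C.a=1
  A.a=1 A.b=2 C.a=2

spurious: A.a=1 A.b=0 C.a=2

outcome vector order: (A.a,A.b,C.a)
[SC] allowed = {001, 002, 011, 012, 021, 022, 111, 112, 121, 122}
claimed∖SC = {102}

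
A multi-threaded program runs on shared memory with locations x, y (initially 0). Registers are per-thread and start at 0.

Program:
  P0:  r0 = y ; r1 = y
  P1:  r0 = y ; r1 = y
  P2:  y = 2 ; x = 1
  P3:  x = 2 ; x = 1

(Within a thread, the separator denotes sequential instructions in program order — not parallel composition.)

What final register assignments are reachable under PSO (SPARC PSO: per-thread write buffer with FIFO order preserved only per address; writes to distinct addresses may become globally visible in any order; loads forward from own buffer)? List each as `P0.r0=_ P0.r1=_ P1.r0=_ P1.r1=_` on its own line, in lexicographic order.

P0.r0=0 P0.r1=0 P1.r0=0 P1.r1=0
P0.r0=0 P0.r1=0 P1.r0=0 P1.r1=2
P0.r0=0 P0.r1=0 P1.r0=2 P1.r1=2
P0.r0=0 P0.r1=2 P1.r0=0 P1.r1=0
P0.r0=0 P0.r1=2 P1.r0=0 P1.r1=2
P0.r0=0 P0.r1=2 P1.r0=2 P1.r1=2
P0.r0=2 P0.r1=2 P1.r0=0 P1.r1=0
P0.r0=2 P0.r1=2 P1.r0=0 P1.r1=2
P0.r0=2 P0.r1=2 P1.r0=2 P1.r1=2

outcome vector order: (P0.r0,P0.r1,P1.r0,P1.r1)
|PSO outcomes| = 9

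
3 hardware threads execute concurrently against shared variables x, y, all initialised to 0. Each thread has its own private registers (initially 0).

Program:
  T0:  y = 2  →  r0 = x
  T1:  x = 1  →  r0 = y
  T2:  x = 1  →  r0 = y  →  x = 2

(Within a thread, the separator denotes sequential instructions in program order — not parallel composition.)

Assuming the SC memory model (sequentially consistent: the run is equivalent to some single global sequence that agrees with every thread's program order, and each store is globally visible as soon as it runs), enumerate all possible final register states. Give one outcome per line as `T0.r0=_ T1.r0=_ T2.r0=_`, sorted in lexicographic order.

T0.r0=0 T1.r0=2 T2.r0=2
T0.r0=1 T1.r0=0 T2.r0=0
T0.r0=1 T1.r0=0 T2.r0=2
T0.r0=1 T1.r0=2 T2.r0=0
T0.r0=1 T1.r0=2 T2.r0=2
T0.r0=2 T1.r0=0 T2.r0=0
T0.r0=2 T1.r0=0 T2.r0=2
T0.r0=2 T1.r0=2 T2.r0=0
T0.r0=2 T1.r0=2 T2.r0=2

outcome vector order: (T0.r0,T1.r0,T2.r0)
|SC outcomes| = 9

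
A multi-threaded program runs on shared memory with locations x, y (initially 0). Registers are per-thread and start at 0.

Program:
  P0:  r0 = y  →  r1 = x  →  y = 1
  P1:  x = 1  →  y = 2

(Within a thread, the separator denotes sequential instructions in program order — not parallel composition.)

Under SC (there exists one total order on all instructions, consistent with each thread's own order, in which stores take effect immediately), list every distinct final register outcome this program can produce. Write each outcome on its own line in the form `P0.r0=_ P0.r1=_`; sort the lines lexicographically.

outcome vector order: (P0.r0,P0.r1)
|SC outcomes| = 3

P0.r0=0 P0.r1=0
P0.r0=0 P0.r1=1
P0.r0=2 P0.r1=1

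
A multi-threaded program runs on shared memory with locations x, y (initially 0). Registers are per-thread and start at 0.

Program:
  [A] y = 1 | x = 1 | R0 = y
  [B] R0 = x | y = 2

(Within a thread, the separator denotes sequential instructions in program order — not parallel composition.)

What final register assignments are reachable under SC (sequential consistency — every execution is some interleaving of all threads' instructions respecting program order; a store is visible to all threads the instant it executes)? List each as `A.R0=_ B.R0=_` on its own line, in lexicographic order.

outcome vector order: (A.R0,B.R0)
|SC outcomes| = 4

A.R0=1 B.R0=0
A.R0=1 B.R0=1
A.R0=2 B.R0=0
A.R0=2 B.R0=1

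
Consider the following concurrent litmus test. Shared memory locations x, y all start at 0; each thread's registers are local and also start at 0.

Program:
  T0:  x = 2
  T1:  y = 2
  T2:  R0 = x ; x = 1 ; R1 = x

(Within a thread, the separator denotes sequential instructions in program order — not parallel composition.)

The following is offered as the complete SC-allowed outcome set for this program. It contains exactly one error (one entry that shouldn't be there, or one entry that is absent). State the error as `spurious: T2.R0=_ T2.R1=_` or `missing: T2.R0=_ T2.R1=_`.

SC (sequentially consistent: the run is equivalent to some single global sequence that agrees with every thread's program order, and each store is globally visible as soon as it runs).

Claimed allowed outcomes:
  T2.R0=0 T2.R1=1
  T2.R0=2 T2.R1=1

missing: T2.R0=0 T2.R1=2

outcome vector order: (T2.R0,T2.R1)
SC: 3 outcomes — {<0 1>, <0 2>, <2 1>}
SC∖claimed = {<0 2>}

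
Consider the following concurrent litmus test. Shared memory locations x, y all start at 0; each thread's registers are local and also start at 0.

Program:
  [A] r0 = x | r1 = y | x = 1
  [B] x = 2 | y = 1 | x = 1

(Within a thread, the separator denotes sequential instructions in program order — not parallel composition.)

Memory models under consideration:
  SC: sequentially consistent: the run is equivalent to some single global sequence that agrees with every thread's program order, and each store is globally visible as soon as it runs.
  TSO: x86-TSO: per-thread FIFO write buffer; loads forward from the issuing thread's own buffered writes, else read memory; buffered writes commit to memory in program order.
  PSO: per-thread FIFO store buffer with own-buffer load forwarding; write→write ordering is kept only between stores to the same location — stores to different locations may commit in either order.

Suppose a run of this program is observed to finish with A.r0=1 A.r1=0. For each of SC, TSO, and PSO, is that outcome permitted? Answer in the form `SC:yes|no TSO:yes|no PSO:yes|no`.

outcome vector order: (A.r0,A.r1)
under SC → 0/0; 0/1; 1/1; 2/0; 2/1
under TSO → 0/0; 0/1; 1/1; 2/0; 2/1
under PSO → 0/0; 0/1; 1/0; 1/1; 2/0; 2/1
target 1/0 ∈ {PSO}

SC:no TSO:no PSO:yes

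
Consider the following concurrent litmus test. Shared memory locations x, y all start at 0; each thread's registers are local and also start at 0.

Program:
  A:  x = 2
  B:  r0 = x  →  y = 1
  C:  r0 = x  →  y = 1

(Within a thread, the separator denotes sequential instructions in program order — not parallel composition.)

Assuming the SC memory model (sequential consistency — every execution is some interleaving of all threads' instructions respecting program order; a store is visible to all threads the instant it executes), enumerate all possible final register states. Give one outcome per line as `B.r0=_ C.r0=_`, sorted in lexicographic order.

outcome vector order: (B.r0,C.r0)
|SC outcomes| = 4

B.r0=0 C.r0=0
B.r0=0 C.r0=2
B.r0=2 C.r0=0
B.r0=2 C.r0=2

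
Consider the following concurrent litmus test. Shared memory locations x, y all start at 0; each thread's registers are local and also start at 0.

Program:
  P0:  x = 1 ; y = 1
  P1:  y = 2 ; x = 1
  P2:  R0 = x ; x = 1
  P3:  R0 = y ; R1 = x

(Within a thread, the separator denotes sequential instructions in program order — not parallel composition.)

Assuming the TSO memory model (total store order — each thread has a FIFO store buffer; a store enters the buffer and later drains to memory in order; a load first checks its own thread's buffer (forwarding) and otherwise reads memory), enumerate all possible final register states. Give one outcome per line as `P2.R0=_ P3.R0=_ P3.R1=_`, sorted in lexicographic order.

outcome vector order: (P2.R0,P3.R0,P3.R1)
|TSO outcomes| = 10

P2.R0=0 P3.R0=0 P3.R1=0
P2.R0=0 P3.R0=0 P3.R1=1
P2.R0=0 P3.R0=1 P3.R1=1
P2.R0=0 P3.R0=2 P3.R1=0
P2.R0=0 P3.R0=2 P3.R1=1
P2.R0=1 P3.R0=0 P3.R1=0
P2.R0=1 P3.R0=0 P3.R1=1
P2.R0=1 P3.R0=1 P3.R1=1
P2.R0=1 P3.R0=2 P3.R1=0
P2.R0=1 P3.R0=2 P3.R1=1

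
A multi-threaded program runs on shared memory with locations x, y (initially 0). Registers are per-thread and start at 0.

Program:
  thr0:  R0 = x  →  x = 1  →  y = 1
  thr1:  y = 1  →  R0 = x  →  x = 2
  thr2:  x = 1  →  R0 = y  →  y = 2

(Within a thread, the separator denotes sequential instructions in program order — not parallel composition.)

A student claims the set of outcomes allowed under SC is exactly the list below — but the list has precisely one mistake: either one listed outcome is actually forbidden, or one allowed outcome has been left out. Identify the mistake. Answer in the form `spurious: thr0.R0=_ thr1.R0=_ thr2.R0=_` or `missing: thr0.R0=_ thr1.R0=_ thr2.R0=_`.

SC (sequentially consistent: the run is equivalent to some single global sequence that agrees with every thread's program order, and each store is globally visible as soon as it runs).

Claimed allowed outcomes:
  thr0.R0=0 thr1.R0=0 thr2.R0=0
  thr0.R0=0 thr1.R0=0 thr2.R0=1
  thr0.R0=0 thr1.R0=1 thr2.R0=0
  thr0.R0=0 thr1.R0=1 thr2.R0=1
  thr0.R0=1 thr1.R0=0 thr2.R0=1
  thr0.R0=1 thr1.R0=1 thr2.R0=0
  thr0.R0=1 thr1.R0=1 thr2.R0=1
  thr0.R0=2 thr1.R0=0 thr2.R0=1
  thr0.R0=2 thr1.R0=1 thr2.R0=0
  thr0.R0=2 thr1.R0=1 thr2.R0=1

spurious: thr0.R0=0 thr1.R0=0 thr2.R0=0

outcome vector order: (thr0.R0,thr1.R0,thr2.R0)
SC (9): 0/0/1; 0/1/0; 0/1/1; 1/0/1; 1/1/0; 1/1/1; 2/0/1; 2/1/0; 2/1/1
claimed∖SC = {0/0/0}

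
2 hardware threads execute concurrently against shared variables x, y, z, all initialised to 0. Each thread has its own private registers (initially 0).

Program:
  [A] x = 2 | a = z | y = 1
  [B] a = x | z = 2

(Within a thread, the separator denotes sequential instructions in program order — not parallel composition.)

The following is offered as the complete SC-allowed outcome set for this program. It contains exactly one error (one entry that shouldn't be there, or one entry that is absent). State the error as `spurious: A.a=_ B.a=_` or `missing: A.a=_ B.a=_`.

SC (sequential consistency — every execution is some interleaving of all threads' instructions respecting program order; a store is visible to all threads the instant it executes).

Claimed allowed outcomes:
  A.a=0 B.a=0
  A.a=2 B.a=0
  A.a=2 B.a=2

outcome vector order: (A.a,B.a)
SC: 4 outcomes — {<0 0>; <0 2>; <2 0>; <2 2>}
SC∖claimed = {<0 2>}

missing: A.a=0 B.a=2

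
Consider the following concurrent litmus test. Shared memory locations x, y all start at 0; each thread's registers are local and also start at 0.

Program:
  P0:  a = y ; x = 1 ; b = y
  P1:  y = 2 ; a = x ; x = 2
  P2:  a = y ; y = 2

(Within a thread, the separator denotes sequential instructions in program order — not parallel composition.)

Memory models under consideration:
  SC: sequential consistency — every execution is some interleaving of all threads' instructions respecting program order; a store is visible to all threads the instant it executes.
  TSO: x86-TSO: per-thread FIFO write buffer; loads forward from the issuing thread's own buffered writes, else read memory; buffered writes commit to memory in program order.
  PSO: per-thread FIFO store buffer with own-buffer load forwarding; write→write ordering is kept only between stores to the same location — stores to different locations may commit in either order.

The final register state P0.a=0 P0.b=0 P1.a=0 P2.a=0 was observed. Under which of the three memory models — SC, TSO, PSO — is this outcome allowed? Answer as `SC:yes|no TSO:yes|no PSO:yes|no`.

SC:no TSO:yes PSO:yes

outcome vector order: (P0.a,P0.b,P1.a,P2.a)
SC (10): <0 0 1 0>; <0 0 1 2>; <0 2 0 0>; <0 2 0 2>; <0 2 1 0>; <0 2 1 2>; <2 2 0 0>; <2 2 0 2>; <2 2 1 0>; <2 2 1 2>
TSO (12): <0 0 0 0>; <0 0 0 2>; <0 0 1 0>; <0 0 1 2>; <0 2 0 0>; <0 2 0 2>; <0 2 1 0>; <0 2 1 2>; <2 2 0 0>; <2 2 0 2>; <2 2 1 0>; <2 2 1 2>
PSO (12): <0 0 0 0>; <0 0 0 2>; <0 0 1 0>; <0 0 1 2>; <0 2 0 0>; <0 2 0 2>; <0 2 1 0>; <0 2 1 2>; <2 2 0 0>; <2 2 0 2>; <2 2 1 0>; <2 2 1 2>
target <0 0 0 0> ∈ {TSO,PSO}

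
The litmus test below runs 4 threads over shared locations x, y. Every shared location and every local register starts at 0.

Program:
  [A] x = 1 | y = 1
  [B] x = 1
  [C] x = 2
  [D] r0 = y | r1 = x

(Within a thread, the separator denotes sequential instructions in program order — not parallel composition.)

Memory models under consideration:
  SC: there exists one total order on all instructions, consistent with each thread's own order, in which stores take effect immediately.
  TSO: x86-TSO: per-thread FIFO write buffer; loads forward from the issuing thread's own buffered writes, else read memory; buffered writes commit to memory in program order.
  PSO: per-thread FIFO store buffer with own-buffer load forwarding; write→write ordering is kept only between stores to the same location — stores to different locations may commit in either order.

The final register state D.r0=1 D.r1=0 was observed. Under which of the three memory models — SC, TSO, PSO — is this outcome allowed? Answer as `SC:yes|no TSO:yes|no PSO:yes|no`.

outcome vector order: (D.r0,D.r1)
SC (5): (0,0); (0,1); (0,2); (1,1); (1,2)
TSO (5): (0,0); (0,1); (0,2); (1,1); (1,2)
PSO (6): (0,0); (0,1); (0,2); (1,0); (1,1); (1,2)
target (1,0) ∈ {PSO}

SC:no TSO:no PSO:yes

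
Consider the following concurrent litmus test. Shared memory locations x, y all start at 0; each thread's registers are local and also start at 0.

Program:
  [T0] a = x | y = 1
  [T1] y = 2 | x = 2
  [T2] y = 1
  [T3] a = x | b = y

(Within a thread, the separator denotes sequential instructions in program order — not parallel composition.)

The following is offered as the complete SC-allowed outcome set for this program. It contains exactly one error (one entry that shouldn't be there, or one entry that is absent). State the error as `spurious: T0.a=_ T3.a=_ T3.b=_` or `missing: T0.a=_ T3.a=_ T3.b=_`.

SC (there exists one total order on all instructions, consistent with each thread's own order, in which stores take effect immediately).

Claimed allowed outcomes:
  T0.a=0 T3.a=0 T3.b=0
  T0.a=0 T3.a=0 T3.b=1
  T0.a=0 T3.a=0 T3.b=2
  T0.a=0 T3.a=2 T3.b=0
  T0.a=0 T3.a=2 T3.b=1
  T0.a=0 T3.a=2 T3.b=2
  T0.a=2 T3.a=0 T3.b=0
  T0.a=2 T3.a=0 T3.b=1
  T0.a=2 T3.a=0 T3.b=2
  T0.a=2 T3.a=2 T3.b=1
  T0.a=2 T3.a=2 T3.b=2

spurious: T0.a=0 T3.a=2 T3.b=0

outcome vector order: (T0.a,T3.a,T3.b)
under SC → 000 001 002 021 022 200 201 202 221 222
claimed∖SC = {020}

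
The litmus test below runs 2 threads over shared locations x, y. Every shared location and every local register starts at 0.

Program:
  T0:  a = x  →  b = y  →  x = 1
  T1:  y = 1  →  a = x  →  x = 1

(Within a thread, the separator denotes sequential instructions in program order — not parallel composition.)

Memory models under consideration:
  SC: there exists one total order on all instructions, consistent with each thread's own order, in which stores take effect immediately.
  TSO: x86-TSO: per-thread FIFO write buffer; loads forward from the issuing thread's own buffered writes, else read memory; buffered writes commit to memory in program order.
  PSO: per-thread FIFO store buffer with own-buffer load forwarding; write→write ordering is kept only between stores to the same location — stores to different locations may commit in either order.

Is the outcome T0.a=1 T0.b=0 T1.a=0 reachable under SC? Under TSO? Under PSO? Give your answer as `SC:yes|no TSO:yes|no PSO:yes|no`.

outcome vector order: (T0.a,T0.b,T1.a)
[SC] allowed = {000, 001, 010, 011, 110}
[TSO] allowed = {000, 001, 010, 011, 110}
[PSO] allowed = {000, 001, 010, 011, 100, 110}
target 100 ∈ {PSO}

SC:no TSO:no PSO:yes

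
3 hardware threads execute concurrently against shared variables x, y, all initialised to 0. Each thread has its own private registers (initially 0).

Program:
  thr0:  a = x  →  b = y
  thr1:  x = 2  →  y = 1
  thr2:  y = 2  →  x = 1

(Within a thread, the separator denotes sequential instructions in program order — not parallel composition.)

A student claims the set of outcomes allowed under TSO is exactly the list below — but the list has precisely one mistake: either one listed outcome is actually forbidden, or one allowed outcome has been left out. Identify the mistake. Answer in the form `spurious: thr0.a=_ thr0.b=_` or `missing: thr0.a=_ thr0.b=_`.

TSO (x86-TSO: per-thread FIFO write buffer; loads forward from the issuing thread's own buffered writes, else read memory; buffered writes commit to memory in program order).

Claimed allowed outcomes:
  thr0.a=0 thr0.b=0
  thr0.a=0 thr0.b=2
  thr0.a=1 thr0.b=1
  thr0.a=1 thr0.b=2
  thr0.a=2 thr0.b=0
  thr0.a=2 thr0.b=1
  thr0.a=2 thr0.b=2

outcome vector order: (thr0.a,thr0.b)
TSO: 8 outcomes — {00 01 02 11 12 20 21 22}
TSO∖claimed = {01}

missing: thr0.a=0 thr0.b=1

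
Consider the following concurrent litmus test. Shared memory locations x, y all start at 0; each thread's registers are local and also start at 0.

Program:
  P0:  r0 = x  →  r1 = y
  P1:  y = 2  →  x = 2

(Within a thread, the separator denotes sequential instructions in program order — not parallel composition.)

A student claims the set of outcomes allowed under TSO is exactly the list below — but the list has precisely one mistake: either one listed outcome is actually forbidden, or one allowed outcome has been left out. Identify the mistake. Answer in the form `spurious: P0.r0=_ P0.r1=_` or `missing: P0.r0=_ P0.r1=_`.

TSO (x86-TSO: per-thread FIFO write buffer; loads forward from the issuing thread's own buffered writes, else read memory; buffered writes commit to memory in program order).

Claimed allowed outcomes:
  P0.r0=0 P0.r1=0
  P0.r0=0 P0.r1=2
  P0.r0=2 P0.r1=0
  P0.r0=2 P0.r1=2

spurious: P0.r0=2 P0.r1=0

outcome vector order: (P0.r0,P0.r1)
under TSO → <0 0>, <0 2>, <2 2>
claimed∖TSO = {<2 0>}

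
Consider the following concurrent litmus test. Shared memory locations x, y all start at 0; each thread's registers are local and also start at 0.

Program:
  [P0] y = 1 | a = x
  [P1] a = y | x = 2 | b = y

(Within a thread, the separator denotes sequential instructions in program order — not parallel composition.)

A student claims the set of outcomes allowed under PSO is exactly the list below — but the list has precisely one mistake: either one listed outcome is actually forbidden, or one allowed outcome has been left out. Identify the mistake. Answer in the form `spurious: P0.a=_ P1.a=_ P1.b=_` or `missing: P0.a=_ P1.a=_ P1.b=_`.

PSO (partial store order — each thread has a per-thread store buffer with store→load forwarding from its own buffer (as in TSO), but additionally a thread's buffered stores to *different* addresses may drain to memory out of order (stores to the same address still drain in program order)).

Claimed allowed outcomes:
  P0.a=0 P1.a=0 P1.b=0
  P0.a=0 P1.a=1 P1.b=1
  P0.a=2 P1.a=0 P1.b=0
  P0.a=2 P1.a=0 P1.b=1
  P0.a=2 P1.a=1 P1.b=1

outcome vector order: (P0.a,P1.a,P1.b)
[PSO] allowed = {000, 001, 011, 200, 201, 211}
PSO∖claimed = {001}

missing: P0.a=0 P1.a=0 P1.b=1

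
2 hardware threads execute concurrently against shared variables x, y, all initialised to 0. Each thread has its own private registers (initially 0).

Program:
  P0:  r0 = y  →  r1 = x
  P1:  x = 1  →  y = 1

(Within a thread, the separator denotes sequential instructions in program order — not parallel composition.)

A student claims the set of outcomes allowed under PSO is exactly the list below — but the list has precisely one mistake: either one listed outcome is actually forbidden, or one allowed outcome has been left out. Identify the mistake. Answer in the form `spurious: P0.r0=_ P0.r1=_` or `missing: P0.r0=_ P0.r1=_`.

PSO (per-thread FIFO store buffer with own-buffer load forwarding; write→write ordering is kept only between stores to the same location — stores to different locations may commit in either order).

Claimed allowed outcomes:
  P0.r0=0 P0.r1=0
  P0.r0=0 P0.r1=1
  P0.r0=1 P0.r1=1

missing: P0.r0=1 P0.r1=0

outcome vector order: (P0.r0,P0.r1)
PSO: 4 outcomes — {(0,0) (0,1) (1,0) (1,1)}
PSO∖claimed = {(1,0)}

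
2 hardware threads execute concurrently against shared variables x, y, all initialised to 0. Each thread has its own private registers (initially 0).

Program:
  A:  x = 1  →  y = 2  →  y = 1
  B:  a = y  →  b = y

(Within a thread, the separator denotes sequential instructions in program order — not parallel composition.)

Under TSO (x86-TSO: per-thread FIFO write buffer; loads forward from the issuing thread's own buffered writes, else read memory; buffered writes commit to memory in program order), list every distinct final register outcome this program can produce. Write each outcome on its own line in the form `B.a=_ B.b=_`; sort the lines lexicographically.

outcome vector order: (B.a,B.b)
|TSO outcomes| = 6

B.a=0 B.b=0
B.a=0 B.b=1
B.a=0 B.b=2
B.a=1 B.b=1
B.a=2 B.b=1
B.a=2 B.b=2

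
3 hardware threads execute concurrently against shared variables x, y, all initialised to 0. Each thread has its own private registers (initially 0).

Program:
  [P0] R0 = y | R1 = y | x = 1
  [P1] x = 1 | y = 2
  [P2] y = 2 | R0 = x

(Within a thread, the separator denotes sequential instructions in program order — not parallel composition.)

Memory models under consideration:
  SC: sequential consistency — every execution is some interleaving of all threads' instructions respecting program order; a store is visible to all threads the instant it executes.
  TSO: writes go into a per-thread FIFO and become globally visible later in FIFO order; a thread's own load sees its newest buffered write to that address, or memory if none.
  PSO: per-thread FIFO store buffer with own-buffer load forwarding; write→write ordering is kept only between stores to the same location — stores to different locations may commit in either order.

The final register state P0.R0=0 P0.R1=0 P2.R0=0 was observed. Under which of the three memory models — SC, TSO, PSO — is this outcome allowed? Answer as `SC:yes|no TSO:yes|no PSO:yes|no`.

SC:yes TSO:yes PSO:yes

outcome vector order: (P0.R0,P0.R1,P2.R0)
[SC] allowed = {<0 0 0> <0 0 1> <0 2 0> <0 2 1> <2 2 0> <2 2 1>}
[TSO] allowed = {<0 0 0> <0 0 1> <0 2 0> <0 2 1> <2 2 0> <2 2 1>}
[PSO] allowed = {<0 0 0> <0 0 1> <0 2 0> <0 2 1> <2 2 0> <2 2 1>}
target <0 0 0> ∈ {SC,TSO,PSO}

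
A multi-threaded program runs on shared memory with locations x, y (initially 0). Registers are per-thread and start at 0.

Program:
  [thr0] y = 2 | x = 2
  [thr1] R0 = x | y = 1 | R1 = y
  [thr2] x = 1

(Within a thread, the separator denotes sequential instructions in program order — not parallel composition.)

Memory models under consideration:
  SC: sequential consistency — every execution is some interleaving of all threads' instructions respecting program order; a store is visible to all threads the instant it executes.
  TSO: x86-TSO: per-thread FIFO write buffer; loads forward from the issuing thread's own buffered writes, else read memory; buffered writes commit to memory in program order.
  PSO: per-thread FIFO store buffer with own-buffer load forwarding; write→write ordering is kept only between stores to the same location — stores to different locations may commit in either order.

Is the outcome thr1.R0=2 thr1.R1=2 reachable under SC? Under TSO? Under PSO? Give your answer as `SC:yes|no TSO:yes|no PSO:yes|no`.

outcome vector order: (thr1.R0,thr1.R1)
SC: 5 outcomes — {<0 1>, <0 2>, <1 1>, <1 2>, <2 1>}
TSO: 5 outcomes — {<0 1>, <0 2>, <1 1>, <1 2>, <2 1>}
PSO: 6 outcomes — {<0 1>, <0 2>, <1 1>, <1 2>, <2 1>, <2 2>}
target <2 2> ∈ {PSO}

SC:no TSO:no PSO:yes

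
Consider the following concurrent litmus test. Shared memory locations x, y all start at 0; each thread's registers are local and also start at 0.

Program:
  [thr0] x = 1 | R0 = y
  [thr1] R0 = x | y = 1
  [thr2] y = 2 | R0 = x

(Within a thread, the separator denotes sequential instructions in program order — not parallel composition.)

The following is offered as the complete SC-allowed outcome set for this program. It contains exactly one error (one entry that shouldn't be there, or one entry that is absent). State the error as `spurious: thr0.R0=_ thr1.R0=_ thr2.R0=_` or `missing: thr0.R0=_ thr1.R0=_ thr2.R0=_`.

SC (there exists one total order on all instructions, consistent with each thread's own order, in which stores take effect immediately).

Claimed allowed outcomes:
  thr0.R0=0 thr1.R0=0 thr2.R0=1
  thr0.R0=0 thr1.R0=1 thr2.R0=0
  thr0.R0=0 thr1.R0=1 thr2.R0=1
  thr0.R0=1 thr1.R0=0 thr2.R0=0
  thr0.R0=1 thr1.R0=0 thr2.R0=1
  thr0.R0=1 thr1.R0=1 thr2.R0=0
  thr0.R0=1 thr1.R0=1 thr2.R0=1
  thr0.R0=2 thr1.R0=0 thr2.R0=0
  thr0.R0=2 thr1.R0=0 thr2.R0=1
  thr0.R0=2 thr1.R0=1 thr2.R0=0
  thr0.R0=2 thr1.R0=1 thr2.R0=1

spurious: thr0.R0=0 thr1.R0=1 thr2.R0=0

outcome vector order: (thr0.R0,thr1.R0,thr2.R0)
[SC] allowed = {<0 0 1>, <0 1 1>, <1 0 0>, <1 0 1>, <1 1 0>, <1 1 1>, <2 0 0>, <2 0 1>, <2 1 0>, <2 1 1>}
claimed∖SC = {<0 1 0>}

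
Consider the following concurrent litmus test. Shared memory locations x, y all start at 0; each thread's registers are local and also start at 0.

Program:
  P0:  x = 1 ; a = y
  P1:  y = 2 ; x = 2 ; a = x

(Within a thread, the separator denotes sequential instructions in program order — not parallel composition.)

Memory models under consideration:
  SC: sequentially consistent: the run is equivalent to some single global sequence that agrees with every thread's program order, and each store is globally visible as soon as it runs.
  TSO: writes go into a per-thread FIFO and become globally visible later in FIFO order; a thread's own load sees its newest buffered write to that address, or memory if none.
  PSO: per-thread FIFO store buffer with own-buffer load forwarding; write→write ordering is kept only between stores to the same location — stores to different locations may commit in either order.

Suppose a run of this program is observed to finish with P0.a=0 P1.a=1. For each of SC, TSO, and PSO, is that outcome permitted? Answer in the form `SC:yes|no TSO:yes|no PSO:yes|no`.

SC:no TSO:yes PSO:yes

outcome vector order: (P0.a,P1.a)
SC (3): 02; 21; 22
TSO (4): 01; 02; 21; 22
PSO (4): 01; 02; 21; 22
target 01 ∈ {TSO,PSO}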